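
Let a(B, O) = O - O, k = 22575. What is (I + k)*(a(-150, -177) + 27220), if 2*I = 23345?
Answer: 932216950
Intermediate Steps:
I = 23345/2 (I = (1/2)*23345 = 23345/2 ≈ 11673.)
a(B, O) = 0
(I + k)*(a(-150, -177) + 27220) = (23345/2 + 22575)*(0 + 27220) = (68495/2)*27220 = 932216950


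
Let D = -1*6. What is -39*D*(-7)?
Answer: -1638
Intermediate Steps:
D = -6
-39*D*(-7) = -39*(-6)*(-7) = 234*(-7) = -1638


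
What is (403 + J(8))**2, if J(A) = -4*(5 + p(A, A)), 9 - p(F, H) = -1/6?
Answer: 1079521/9 ≈ 1.1995e+5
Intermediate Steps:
p(F, H) = 55/6 (p(F, H) = 9 - (-1)/6 = 9 - 1*(-1/6) = 9 + 1/6 = 55/6)
J(A) = -170/3 (J(A) = -4*(5 + 55/6) = -4*85/6 = -170/3)
(403 + J(8))**2 = (403 - 170/3)**2 = (1039/3)**2 = 1079521/9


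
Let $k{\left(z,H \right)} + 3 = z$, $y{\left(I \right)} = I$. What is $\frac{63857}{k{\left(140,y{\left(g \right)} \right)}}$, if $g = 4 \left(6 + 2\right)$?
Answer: $\frac{63857}{137} \approx 466.11$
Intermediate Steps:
$g = 32$ ($g = 4 \cdot 8 = 32$)
$k{\left(z,H \right)} = -3 + z$
$\frac{63857}{k{\left(140,y{\left(g \right)} \right)}} = \frac{63857}{-3 + 140} = \frac{63857}{137}$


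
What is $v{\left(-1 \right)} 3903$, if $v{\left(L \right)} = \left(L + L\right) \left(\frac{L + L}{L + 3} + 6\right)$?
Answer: $-39030$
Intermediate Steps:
$v{\left(L \right)} = 2 L \left(6 + \frac{2 L}{3 + L}\right)$ ($v{\left(L \right)} = 2 L \left(\frac{2 L}{3 + L} + 6\right) = 2 L \left(6 + \frac{2 L}{3 + L}\right)$)
$v{\left(-1 \right)} 3903 = 4 \left(-1\right) \frac{1}{3 - 1} \left(9 + 4 \left(-1\right)\right) 3903 = 4 \left(-1\right) \frac{1}{2} \left(9 - 4\right) 3903 = 4 \left(-1\right) \frac{1}{2} \cdot 5 \cdot 3903 = \left(-10\right) 3903 = -39030$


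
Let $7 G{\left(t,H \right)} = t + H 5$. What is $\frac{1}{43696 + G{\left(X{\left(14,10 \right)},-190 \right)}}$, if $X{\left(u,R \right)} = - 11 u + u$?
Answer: $\frac{7}{304782} \approx 2.2967 \cdot 10^{-5}$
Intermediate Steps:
$X{\left(u,R \right)} = - 10 u$
$G{\left(t,H \right)} = \frac{t}{7} + \frac{5 H}{7}$ ($G{\left(t,H \right)} = \frac{t + H 5}{7} = \frac{t + 5 H}{7} = \frac{t}{7} + \frac{5 H}{7}$)
$\frac{1}{43696 + G{\left(X{\left(14,10 \right)},-190 \right)}} = \frac{1}{43696 + \left(\frac{\left(-10\right) 14}{7} + \frac{5}{7} \left(-190\right)\right)} = \frac{1}{43696 + \left(\frac{1}{7} \left(-140\right) - \frac{950}{7}\right)} = \frac{1}{43696 - \frac{1090}{7}} = \frac{1}{\frac{304782}{7}} = \frac{7}{304782}$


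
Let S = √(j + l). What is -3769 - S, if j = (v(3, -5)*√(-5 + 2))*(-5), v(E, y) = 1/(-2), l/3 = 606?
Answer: -3769 - √(7272 + 10*I*√3)/2 ≈ -3811.6 - 0.050778*I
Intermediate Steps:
l = 1818 (l = 3*606 = 1818)
v(E, y) = -½
j = 5*I*√3/2 (j = -√(-5 + 2)/2*(-5) = -I*√3/2*(-5) = 5*I*√3/2 ≈ 4.3301*I)
S = √(1818 + 5*I*√3/2) (S = √(5*I*√3/2 + 1818) = √(1818 + 5*I*√3/2) ≈ 42.638 + 0.0508*I)
-3769 - S = -3769 - √(7272 + 10*I*√3)/2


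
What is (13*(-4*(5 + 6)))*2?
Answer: -1144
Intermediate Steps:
(13*(-4*(5 + 6)))*2 = (13*(-4*11))*2 = (13*(-44))*2 = -572*2 = -1144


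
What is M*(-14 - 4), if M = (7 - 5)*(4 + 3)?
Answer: -252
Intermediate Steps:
M = 14 (M = 2*7 = 14)
M*(-14 - 4) = 14*(-14 - 4) = 14*(-18) = -252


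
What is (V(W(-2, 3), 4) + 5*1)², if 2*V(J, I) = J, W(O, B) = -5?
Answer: 25/4 ≈ 6.2500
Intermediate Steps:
V(J, I) = J/2
(V(W(-2, 3), 4) + 5*1)² = ((½)*(-5) + 5*1)² = (-5/2 + 5)² = (5/2)² = 25/4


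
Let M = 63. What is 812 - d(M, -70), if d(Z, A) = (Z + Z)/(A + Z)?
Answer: 830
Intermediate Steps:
d(Z, A) = 2*Z/(A + Z) (d(Z, A) = (2*Z)/(A + Z) = 2*Z/(A + Z))
812 - d(M, -70) = 812 - 2*63/(-70 + 63) = 812 - 2*63/(-7) = 812 - 2*63*(-1)/7 = 812 - 1*(-18) = 812 + 18 = 830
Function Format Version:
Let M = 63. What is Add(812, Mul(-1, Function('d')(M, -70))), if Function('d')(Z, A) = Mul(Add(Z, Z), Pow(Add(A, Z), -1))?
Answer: 830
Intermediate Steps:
Function('d')(Z, A) = Mul(2, Z, Pow(Add(A, Z), -1)) (Function('d')(Z, A) = Mul(Mul(2, Z), Pow(Add(A, Z), -1)) = Mul(2, Z, Pow(Add(A, Z), -1)))
Add(812, Mul(-1, Function('d')(M, -70))) = Add(812, Mul(-1, Mul(2, 63, Pow(Add(-70, 63), -1)))) = Add(812, Mul(-1, Mul(2, 63, Pow(-7, -1)))) = Add(812, Mul(-1, Mul(2, 63, Rational(-1, 7)))) = Add(812, Mul(-1, -18)) = Add(812, 18) = 830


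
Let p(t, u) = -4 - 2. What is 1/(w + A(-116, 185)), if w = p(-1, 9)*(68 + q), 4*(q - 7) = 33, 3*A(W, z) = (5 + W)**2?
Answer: 2/7215 ≈ 0.00027720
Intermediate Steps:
p(t, u) = -6
A(W, z) = (5 + W)**2/3
q = 61/4 (q = 7 + (1/4)*33 = 7 + 33/4 = 61/4 ≈ 15.250)
w = -999/2 (w = -6*(68 + 61/4) = -6*333/4 = -999/2 ≈ -499.50)
1/(w + A(-116, 185)) = 1/(-999/2 + (5 - 116)**2/3) = 1/(-999/2 + (1/3)*(-111)**2) = 1/(-999/2 + (1/3)*12321) = 1/(-999/2 + 4107) = 1/(7215/2) = 2/7215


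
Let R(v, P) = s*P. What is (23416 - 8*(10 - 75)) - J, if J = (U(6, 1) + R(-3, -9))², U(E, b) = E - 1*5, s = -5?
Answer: 21820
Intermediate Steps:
R(v, P) = -5*P
U(E, b) = -5 + E (U(E, b) = E - 5 = -5 + E)
J = 2116 (J = ((-5 + 6) - 5*(-9))² = (1 + 45)² = 46² = 2116)
(23416 - 8*(10 - 75)) - J = (23416 - 8*(10 - 75)) - 1*2116 = (23416 - 8*(-65)) - 2116 = (23416 - 1*(-520)) - 2116 = (23416 + 520) - 2116 = 23936 - 2116 = 21820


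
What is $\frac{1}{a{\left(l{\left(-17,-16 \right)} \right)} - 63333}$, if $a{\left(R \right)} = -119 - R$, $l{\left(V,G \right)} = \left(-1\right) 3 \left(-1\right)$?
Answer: $- \frac{1}{63455} \approx -1.5759 \cdot 10^{-5}$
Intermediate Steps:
$l{\left(V,G \right)} = 3$ ($l{\left(V,G \right)} = \left(-3\right) \left(-1\right) = 3$)
$\frac{1}{a{\left(l{\left(-17,-16 \right)} \right)} - 63333} = \frac{1}{\left(-119 - 3\right) - 63333} = \frac{1}{-122 - 63333} = \frac{1}{-63455} = - \frac{1}{63455}$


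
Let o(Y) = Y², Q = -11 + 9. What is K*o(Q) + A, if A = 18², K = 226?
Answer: 1228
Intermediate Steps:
Q = -2
A = 324
K*o(Q) + A = 226*(-2)² + 324 = 226*4 + 324 = 904 + 324 = 1228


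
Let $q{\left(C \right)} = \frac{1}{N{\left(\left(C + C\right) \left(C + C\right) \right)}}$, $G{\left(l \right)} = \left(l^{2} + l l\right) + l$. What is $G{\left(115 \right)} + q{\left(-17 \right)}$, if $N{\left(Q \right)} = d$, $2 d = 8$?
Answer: $\frac{106261}{4} \approx 26565.0$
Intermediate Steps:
$d = 4$ ($d = \frac{1}{2} \cdot 8 = 4$)
$N{\left(Q \right)} = 4$
$G{\left(l \right)} = l + 2 l^{2}$ ($G{\left(l \right)} = \left(l^{2} + l^{2}\right) + l = 2 l^{2} + l = l + 2 l^{2}$)
$q{\left(C \right)} = \frac{1}{4}$
$G{\left(115 \right)} + q{\left(-17 \right)} = 115 \left(1 + 2 \cdot 115\right) + \frac{1}{4} = 115 \left(1 + 230\right) + \frac{1}{4} = 115 \cdot 231 + \frac{1}{4} = 26565 + \frac{1}{4} = \frac{106261}{4}$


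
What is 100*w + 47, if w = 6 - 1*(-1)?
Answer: 747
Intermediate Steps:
w = 7 (w = 6 + 1 = 7)
100*w + 47 = 100*7 + 47 = 700 + 47 = 747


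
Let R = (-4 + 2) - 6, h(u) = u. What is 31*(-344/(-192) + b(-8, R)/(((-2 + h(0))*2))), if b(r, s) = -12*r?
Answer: -16523/24 ≈ -688.46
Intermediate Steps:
R = -8 (R = -2 - 6 = -8)
31*(-344/(-192) + b(-8, R)/(((-2 + h(0))*2))) = 31*(-344/(-192) + (-12*(-8))/(((-2 + 0)*2))) = 31*(-344*(-1/192) + 96/((-2*2))) = 31*(43/24 + 96/(-4)) = 31*(43/24 + 96*(-1/4)) = 31*(43/24 - 24) = 31*(-533/24) = -16523/24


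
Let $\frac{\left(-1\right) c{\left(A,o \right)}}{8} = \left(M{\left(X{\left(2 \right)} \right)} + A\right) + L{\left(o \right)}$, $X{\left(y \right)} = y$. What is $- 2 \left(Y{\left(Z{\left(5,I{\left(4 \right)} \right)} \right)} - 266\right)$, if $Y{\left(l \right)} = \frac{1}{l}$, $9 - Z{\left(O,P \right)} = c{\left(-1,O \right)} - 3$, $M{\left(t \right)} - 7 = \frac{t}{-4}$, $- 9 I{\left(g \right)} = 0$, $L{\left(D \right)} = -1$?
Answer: $\frac{12767}{24} \approx 531.96$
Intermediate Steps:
$I{\left(g \right)} = 0$ ($I{\left(g \right)} = \left(- \frac{1}{9}\right) 0 = 0$)
$M{\left(t \right)} = 7 - \frac{t}{4}$ ($M{\left(t \right)} = 7 + \frac{t}{-4} = 7 + t \left(- \frac{1}{4}\right) = 7 - \frac{t}{4}$)
$c{\left(A,o \right)} = -44 - 8 A$ ($c{\left(A,o \right)} = - 8 \left(\left(\left(7 - \frac{1}{2}\right) + A\right) - 1\right) = - 8 \left(\left(\frac{13}{2} + A\right) - 1\right) = - 8 \left(\frac{11}{2} + A\right) = -44 - 8 A$)
$Z{\left(O,P \right)} = 48$ ($Z{\left(O,P \right)} = 9 - \left(\left(-44 - -8\right) - 3\right) = 9 - \left(\left(-44 + 8\right) - 3\right) = 9 - \left(-36 - 3\right) = 9 - -39 = 9 + 39 = 48$)
$- 2 \left(Y{\left(Z{\left(5,I{\left(4 \right)} \right)} \right)} - 266\right) = - 2 \left(\frac{1}{48} - 266\right) = \left(-2\right) \left(- \frac{12767}{48}\right) = \frac{12767}{24}$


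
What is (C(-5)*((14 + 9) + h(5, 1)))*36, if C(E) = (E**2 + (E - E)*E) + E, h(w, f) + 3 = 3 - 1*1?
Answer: 15840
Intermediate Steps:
h(w, f) = -1 (h(w, f) = -3 + (3 - 1*1) = -3 + (3 - 1) = -3 + 2 = -1)
C(E) = E + E**2 (C(E) = (E**2 + 0*E) + E = (E**2 + 0) + E = E**2 + E = E + E**2)
(C(-5)*((14 + 9) + h(5, 1)))*36 = ((-5*(1 - 5))*((14 + 9) - 1))*36 = ((-5*(-4))*(23 - 1))*36 = (20*22)*36 = 440*36 = 15840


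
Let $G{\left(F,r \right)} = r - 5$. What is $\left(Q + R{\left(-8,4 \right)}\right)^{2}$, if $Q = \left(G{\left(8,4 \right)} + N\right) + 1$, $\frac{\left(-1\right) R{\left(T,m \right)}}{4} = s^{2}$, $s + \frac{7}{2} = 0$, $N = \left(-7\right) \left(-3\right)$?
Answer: $784$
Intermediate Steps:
$N = 21$
$G{\left(F,r \right)} = -5 + r$
$s = - \frac{7}{2}$ ($s = - \frac{7}{2} + 0 = - \frac{7}{2} \approx -3.5$)
$R{\left(T,m \right)} = -49$ ($R{\left(T,m \right)} = - 4 \left(- \frac{7}{2}\right)^{2} = \left(-4\right) \frac{49}{4} = -49$)
$Q = 21$ ($Q = \left(\left(-5 + 4\right) + 21\right) + 1 = \left(-1 + 21\right) + 1 = 20 + 1 = 21$)
$\left(Q + R{\left(-8,4 \right)}\right)^{2} = \left(21 - 49\right)^{2} = \left(-28\right)^{2} = 784$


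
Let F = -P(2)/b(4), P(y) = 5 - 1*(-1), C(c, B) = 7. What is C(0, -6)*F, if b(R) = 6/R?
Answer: -28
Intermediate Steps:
P(y) = 6 (P(y) = 5 + 1 = 6)
F = -4 (F = -6/(6/4) = -6/(6*(¼)) = -6/3/2 = -6*2/3 = -1*4 = -4)
C(0, -6)*F = 7*(-4) = -28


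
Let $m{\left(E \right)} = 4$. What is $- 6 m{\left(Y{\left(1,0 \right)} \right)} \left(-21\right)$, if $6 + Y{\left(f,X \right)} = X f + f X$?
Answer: $504$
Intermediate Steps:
$Y{\left(f,X \right)} = -6 + 2 X f$ ($Y{\left(f,X \right)} = -6 + \left(X f + f X\right) = -6 + \left(X f + X f\right) = -6 + 2 X f$)
$- 6 m{\left(Y{\left(1,0 \right)} \right)} \left(-21\right) = \left(-6\right) 4 \left(-21\right) = \left(-24\right) \left(-21\right) = 504$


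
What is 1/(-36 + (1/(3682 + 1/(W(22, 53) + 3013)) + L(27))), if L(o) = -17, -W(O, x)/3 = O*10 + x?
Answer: -8078309/428148183 ≈ -0.018868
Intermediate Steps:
W(O, x) = -30*O - 3*x (W(O, x) = -3*(O*10 + x) = -3*(10*O + x) = -3*(x + 10*O) = -30*O - 3*x)
1/(-36 + (1/(3682 + 1/(W(22, 53) + 3013)) + L(27))) = 1/(-36 + (1/(3682 + 1/((-30*22 - 3*53) + 3013)) - 17)) = 1/(-36 + (1/(3682 + 1/((-660 - 159) + 3013)) - 17)) = 1/(-36 + (1/(3682 + 1/(-819 + 3013)) - 17)) = 1/(-36 + (1/(3682 + 1/2194) - 17)) = 1/(-36 + (1/(8078309/2194) - 17)) = 1/(-36 + (2194/8078309 - 17)) = 1/(-36 - 137329059/8078309) = 1/(-428148183/8078309) = -8078309/428148183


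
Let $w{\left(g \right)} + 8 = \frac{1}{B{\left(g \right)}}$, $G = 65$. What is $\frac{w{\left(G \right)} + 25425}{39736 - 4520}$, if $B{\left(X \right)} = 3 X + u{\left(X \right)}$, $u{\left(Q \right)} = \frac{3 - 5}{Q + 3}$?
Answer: $\frac{168489327}{233446864} \approx 0.72175$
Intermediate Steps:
$u{\left(Q \right)} = - \frac{2}{3 + Q}$
$B{\left(X \right)} = - \frac{2}{3 + X} + 3 X$ ($B{\left(X \right)} = 3 X - \frac{2}{3 + X} = - \frac{2}{3 + X} + 3 X$)
$w{\left(g \right)} = -8 + \frac{3 + g}{-2 + 3 g \left(3 + g\right)}$ ($w{\left(g \right)} = -8 + \frac{1}{\frac{1}{3 + g} \left(-2 + 3 g \left(3 + g\right)\right)} = -8 + \frac{3 + g}{-2 + 3 g \left(3 + g\right)}$)
$\frac{w{\left(G \right)} + 25425}{39736 - 4520} = \frac{\frac{19 + 65 - 1560 \left(3 + 65\right)}{-2 + 3 \cdot 65 \left(3 + 65\right)} + 25425}{39736 - 4520} = \frac{\frac{19 + 65 - 1560 \cdot 68}{-2 + 3 \cdot 65 \cdot 68} + 25425}{39736 + \left(-17199 + 12679\right)} = \frac{\frac{19 + 65 - 106080}{-2 + 13260} + 25425}{39736 - 4520} = \frac{\frac{1}{13258} \left(-105996\right) + 25425}{35216} = \left(\frac{1}{13258} \left(-105996\right) + 25425\right) \frac{1}{35216} = \left(- \frac{52998}{6629} + 25425\right) \frac{1}{35216} = \frac{168489327}{6629} \cdot \frac{1}{35216} = \frac{168489327}{233446864}$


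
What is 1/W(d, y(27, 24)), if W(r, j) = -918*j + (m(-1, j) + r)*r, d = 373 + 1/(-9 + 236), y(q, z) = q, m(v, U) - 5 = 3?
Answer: 51529/6045914142 ≈ 8.5229e-6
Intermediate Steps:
m(v, U) = 8 (m(v, U) = 5 + 3 = 8)
d = 84672/227 (d = 373 + 1/227 = 84672/227 ≈ 373.00)
W(r, j) = -918*j + r*(8 + r) (W(r, j) = -918*j + (8 + r)*r = -918*j + r*(8 + r))
1/W(d, y(27, 24)) = 1/((84672/227)² - 918*27 + 8*(84672/227)) = 1/(7169347584/51529 - 24786 + 677376/227) = 1/(6045914142/51529) = 51529/6045914142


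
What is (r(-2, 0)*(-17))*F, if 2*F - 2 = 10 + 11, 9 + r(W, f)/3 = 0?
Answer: 10557/2 ≈ 5278.5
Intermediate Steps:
r(W, f) = -27 (r(W, f) = -27 + 3*0 = -27 + 0 = -27)
F = 23/2 (F = 1 + (10 + 11)/2 = 1 + (1/2)*21 = 1 + 21/2 = 23/2 ≈ 11.500)
(r(-2, 0)*(-17))*F = -27*(-17)*(23/2) = 459*(23/2) = 10557/2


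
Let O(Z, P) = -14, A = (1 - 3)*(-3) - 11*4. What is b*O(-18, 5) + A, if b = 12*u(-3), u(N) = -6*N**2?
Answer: 9034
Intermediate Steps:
A = -38 (A = -2*(-3) - 44 = 6 - 44 = -38)
b = -648 (b = 12*(-6*(-3)**2) = 12*(-6*9) = 12*(-54) = -648)
b*O(-18, 5) + A = -648*(-14) - 38 = 9072 - 38 = 9034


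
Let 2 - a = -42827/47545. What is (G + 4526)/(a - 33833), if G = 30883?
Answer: -1683520905/1608452068 ≈ -1.0467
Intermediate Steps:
a = 137917/47545 (a = 2 - (-42827)/47545 = 2 - 1*(-42827/47545) = 2 + 42827/47545 = 137917/47545 ≈ 2.9008)
(G + 4526)/(a - 33833) = (30883 + 4526)/(137917/47545 - 33833) = 35409/(-1608452068/47545) = 35409*(-47545/1608452068) = -1683520905/1608452068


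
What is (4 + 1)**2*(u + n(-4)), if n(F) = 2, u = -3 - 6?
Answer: -175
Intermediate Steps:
u = -9
(4 + 1)**2*(u + n(-4)) = (4 + 1)**2*(-9 + 2) = 5**2*(-7) = 25*(-7) = -175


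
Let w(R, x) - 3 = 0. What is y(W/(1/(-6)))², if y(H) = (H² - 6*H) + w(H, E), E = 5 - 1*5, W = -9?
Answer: 6734025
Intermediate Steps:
E = 0 (E = 5 - 5 = 0)
w(R, x) = 3 (w(R, x) = 3 + 0 = 3)
y(H) = 3 + H² - 6*H (y(H) = (H² - 6*H) + 3 = 3 + H² - 6*H)
y(W/(1/(-6)))² = (3 + (-9/(1/(-6)))² - (-54)/(1/(-6)))² = (3 + (-9/(-⅙))² - (-54)/(-⅙))² = (3 + (-9*(-6))² - (-54)*(-6))² = (3 + 54² - 6*54)² = (3 + 2916 - 324)² = 2595² = 6734025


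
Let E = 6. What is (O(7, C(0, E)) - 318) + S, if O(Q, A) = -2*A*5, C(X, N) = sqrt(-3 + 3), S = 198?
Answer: -120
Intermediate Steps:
C(X, N) = 0 (C(X, N) = sqrt(0) = 0)
O(Q, A) = -10*A
(O(7, C(0, E)) - 318) + S = (-10*0 - 318) + 198 = (0 - 318) + 198 = -318 + 198 = -120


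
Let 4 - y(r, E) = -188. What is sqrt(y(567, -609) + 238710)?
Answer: sqrt(238902) ≈ 488.78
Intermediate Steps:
y(r, E) = 192 (y(r, E) = 4 - 1*(-188) = 4 + 188 = 192)
sqrt(y(567, -609) + 238710) = sqrt(192 + 238710) = sqrt(238902)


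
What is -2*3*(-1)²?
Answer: -6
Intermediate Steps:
-2*3*(-1)² = -6*1 = -6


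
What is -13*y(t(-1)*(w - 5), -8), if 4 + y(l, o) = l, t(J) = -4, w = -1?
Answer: -260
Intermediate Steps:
y(l, o) = -4 + l
-13*y(t(-1)*(w - 5), -8) = -13*(-4 - 4*(-1 - 5)) = -13*(-4 - 4*(-6)) = -13*(-4 + 24) = -13*20 = -260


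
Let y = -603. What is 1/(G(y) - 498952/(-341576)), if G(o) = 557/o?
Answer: 25746291/13826278 ≈ 1.8621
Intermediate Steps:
1/(G(y) - 498952/(-341576)) = 1/(557/(-603) - 498952/(-341576)) = 1/(557*(-1/603) - 498952*(-1/341576)) = 1/(-557/603 + 62369/42697) = 1/(13826278/25746291) = 25746291/13826278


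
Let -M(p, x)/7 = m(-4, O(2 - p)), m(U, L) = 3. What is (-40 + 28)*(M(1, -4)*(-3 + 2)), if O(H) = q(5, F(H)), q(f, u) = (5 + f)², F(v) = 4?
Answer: -252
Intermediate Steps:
O(H) = 100 (O(H) = (5 + 5)² = 10² = 100)
M(p, x) = -21 (M(p, x) = -7*3 = -21)
(-40 + 28)*(M(1, -4)*(-3 + 2)) = (-40 + 28)*(-21*(-3 + 2)) = -(-252)*(-1) = -12*21 = -252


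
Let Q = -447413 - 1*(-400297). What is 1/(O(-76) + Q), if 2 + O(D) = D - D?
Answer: -1/47118 ≈ -2.1223e-5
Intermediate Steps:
O(D) = -2 (O(D) = -2 + (D - D) = -2 + 0 = -2)
Q = -47116 (Q = -447413 + 400297 = -47116)
1/(O(-76) + Q) = 1/(-2 - 47116) = 1/(-47118) = -1/47118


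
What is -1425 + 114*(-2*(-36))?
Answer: 6783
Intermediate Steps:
-1425 + 114*(-2*(-36)) = -1425 + 114*72 = -1425 + 8208 = 6783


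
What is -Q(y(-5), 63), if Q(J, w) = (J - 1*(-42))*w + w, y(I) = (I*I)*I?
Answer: 5166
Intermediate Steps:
y(I) = I**3 (y(I) = I**2*I = I**3)
Q(J, w) = w + w*(42 + J) (Q(J, w) = (J + 42)*w + w = (42 + J)*w + w = w*(42 + J) + w = w + w*(42 + J))
-Q(y(-5), 63) = -63*(43 + (-5)**3) = -63*(43 - 125) = -63*(-82) = -1*(-5166) = 5166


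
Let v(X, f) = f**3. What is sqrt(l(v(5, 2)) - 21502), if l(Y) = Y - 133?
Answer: 9*I*sqrt(267) ≈ 147.06*I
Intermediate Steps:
l(Y) = -133 + Y
sqrt(l(v(5, 2)) - 21502) = sqrt((-133 + 2**3) - 21502) = sqrt((-133 + 8) - 21502) = sqrt(-125 - 21502) = sqrt(-21627) = 9*I*sqrt(267)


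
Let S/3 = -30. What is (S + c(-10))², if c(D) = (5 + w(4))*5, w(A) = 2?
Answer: 3025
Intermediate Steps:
S = -90 (S = 3*(-30) = -90)
c(D) = 35 (c(D) = (5 + 2)*5 = 7*5 = 35)
(S + c(-10))² = (-90 + 35)² = (-55)² = 3025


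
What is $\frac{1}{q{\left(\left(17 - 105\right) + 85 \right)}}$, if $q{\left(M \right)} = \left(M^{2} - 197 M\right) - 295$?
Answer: $\frac{1}{305} \approx 0.0032787$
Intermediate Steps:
$q{\left(M \right)} = -295 + M^{2} - 197 M$
$\frac{1}{q{\left(\left(17 - 105\right) + 85 \right)}} = \frac{1}{-295 + \left(\left(17 - 105\right) + 85\right)^{2} - 197 \left(\left(17 - 105\right) + 85\right)} = \frac{1}{-295 + \left(-88 + 85\right)^{2} - 197 \left(-88 + 85\right)} = \frac{1}{-295 + \left(-3\right)^{2} - -591} = \frac{1}{-295 + 9 + 591} = \frac{1}{305}$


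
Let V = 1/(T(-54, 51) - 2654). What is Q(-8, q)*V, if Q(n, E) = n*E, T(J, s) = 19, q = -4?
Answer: -32/2635 ≈ -0.012144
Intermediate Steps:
V = -1/2635 (V = 1/(19 - 2654) = 1/(-2635) = -1/2635 ≈ -0.00037951)
Q(n, E) = E*n
Q(-8, q)*V = -4*(-8)*(-1/2635) = 32*(-1/2635) = -32/2635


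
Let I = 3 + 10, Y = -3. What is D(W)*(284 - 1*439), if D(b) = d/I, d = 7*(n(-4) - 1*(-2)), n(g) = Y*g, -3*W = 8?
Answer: -15190/13 ≈ -1168.5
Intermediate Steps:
W = -8/3 (W = -1/3*8 = -8/3 ≈ -2.6667)
n(g) = -3*g
I = 13
d = 98 (d = 7*(-3*(-4) - 1*(-2)) = 7*(12 + 2) = 7*14 = 98)
D(b) = 98/13
D(W)*(284 - 1*439) = 98*(284 - 1*439)/13 = 98*(284 - 439)/13 = (98/13)*(-155) = -15190/13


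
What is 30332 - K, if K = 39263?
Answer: -8931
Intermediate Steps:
30332 - K = 30332 - 1*39263 = 30332 - 39263 = -8931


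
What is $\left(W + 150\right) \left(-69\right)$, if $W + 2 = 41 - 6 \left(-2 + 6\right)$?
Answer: $-11385$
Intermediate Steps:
$W = 15$ ($W = -2 + \left(41 - 6 \left(-2 + 6\right)\right) = -2 + \left(41 - 6 \cdot 4\right) = -2 + \left(41 - 24\right) = -2 + 17 = 15$)
$\left(W + 150\right) \left(-69\right) = \left(15 + 150\right) \left(-69\right) = 165 \left(-69\right) = -11385$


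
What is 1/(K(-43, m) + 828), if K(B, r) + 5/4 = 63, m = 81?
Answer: 4/3559 ≈ 0.0011239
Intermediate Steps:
K(B, r) = 247/4 (K(B, r) = -5/4 + 63 = 247/4)
1/(K(-43, m) + 828) = 1/(247/4 + 828) = 1/(3559/4) = 4/3559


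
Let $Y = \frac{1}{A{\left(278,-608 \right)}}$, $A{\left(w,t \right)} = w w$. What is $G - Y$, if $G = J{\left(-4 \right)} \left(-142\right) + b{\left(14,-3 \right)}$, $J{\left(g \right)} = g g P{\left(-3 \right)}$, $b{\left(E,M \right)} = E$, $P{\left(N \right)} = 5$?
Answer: $- \frac{876864265}{77284} \approx -11346.0$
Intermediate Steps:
$A{\left(w,t \right)} = w^{2}$
$J{\left(g \right)} = 5 g^{2}$ ($J{\left(g \right)} = g g 5 = g^{2} \cdot 5 = 5 g^{2}$)
$Y = \frac{1}{77284}$ ($Y = \frac{1}{278^{2}} = \frac{1}{77284} \approx 1.2939 \cdot 10^{-5}$)
$G = -11346$ ($G = 5 \left(-4\right)^{2} \left(-142\right) + 14 = 5 \cdot 16 \left(-142\right) + 14 = 80 \left(-142\right) + 14 = -11360 + 14 = -11346$)
$G - Y = -11346 - \frac{1}{77284} = - \frac{876864265}{77284}$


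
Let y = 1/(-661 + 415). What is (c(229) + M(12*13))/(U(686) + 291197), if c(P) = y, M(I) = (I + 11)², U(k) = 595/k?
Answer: 336173957/3510099093 ≈ 0.095773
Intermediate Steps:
M(I) = (11 + I)²
y = -1/246 (y = 1/(-246) = -1/246 ≈ -0.0040650)
c(P) = -1/246
(c(229) + M(12*13))/(U(686) + 291197) = (-1/246 + (11 + 12*13)²)/(595/686 + 291197) = (-1/246 + (11 + 156)²)/(595*(1/686) + 291197) = (-1/246 + 167²)/(85/98 + 291197) = (-1/246 + 27889)/(28537391/98) = (6860693/246)*(98/28537391) = 336173957/3510099093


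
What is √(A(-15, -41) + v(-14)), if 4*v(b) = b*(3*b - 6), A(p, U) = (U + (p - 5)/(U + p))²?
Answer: √356689/14 ≈ 42.660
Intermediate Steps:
A(p, U) = (U + (-5 + p)/(U + p))²
v(b) = b*(-6 + 3*b)/4 (v(b) = (b*(3*b - 6))/4 = (b*(-6 + 3*b))/4 = b*(-6 + 3*b)/4)
√(A(-15, -41) + v(-14)) = √((-5 - 15 + (-41)² - 41*(-15))²/(-41 - 15)² + (¾)*(-14)*(-2 - 14)) = √((-5 - 15 + 1681 + 615)²/(-56)² + (¾)*(-14)*(-16)) = √((1/3136)*2276² + 168) = √((1/3136)*5180176 + 168) = √(323761/196 + 168) = √(356689/196) = √356689/14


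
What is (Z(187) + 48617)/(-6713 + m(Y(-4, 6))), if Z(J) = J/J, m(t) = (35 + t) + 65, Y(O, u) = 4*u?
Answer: -48618/6589 ≈ -7.3787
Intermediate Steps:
m(t) = 100 + t
Z(J) = 1
(Z(187) + 48617)/(-6713 + m(Y(-4, 6))) = (1 + 48617)/(-6713 + (100 + 4*6)) = 48618/(-6713 + (100 + 24)) = 48618/(-6713 + 124) = 48618/(-6589) = 48618*(-1/6589) = -48618/6589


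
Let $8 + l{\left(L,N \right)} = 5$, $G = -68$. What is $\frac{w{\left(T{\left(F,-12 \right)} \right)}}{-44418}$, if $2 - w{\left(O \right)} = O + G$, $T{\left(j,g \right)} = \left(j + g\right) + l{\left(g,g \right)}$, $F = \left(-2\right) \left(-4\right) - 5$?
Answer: $- \frac{41}{22209} \approx -0.0018461$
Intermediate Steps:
$l{\left(L,N \right)} = -3$ ($l{\left(L,N \right)} = -8 + 5 = -3$)
$F = 3$ ($F = 8 - 5 = 3$)
$T{\left(j,g \right)} = -3 + g + j$ ($T{\left(j,g \right)} = \left(j + g\right) - 3 = \left(g + j\right) - 3 = -3 + g + j$)
$w{\left(O \right)} = 70 - O$ ($w{\left(O \right)} = 2 - \left(O - 68\right) = 2 - \left(-68 + O\right) = 70 - O$)
$\frac{w{\left(T{\left(F,-12 \right)} \right)}}{-44418} = \frac{70 - \left(-3 - 12 + 3\right)}{-44418} = \left(70 - -12\right) \left(- \frac{1}{44418}\right) = \left(70 + 12\right) \left(- \frac{1}{44418}\right) = 82 \left(- \frac{1}{44418}\right) = - \frac{41}{22209}$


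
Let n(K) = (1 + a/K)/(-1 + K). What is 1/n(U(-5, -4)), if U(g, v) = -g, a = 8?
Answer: 20/13 ≈ 1.5385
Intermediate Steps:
n(K) = (1 + 8/K)/(-1 + K)
1/n(U(-5, -4)) = 1/((8 - 1*(-5))/(((-1*(-5)))*(-1 - 1*(-5)))) = 1/((8 + 5)/(5*(-1 + 5))) = 1/((⅕)*13/4) = 1/((⅕)*(¼)*13) = 1/(13/20) = 20/13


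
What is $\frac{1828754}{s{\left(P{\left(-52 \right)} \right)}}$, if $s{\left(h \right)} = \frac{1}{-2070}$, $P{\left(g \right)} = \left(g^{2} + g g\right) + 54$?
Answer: $-3785520780$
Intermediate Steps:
$P{\left(g \right)} = 54 + 2 g^{2}$ ($P{\left(g \right)} = \left(g^{2} + g^{2}\right) + 54 = 2 g^{2} + 54 = 54 + 2 g^{2}$)
$s{\left(h \right)} = - \frac{1}{2070}$
$\frac{1828754}{s{\left(P{\left(-52 \right)} \right)}} = \frac{1828754}{- \frac{1}{2070}} = 1828754 \left(-2070\right) = -3785520780$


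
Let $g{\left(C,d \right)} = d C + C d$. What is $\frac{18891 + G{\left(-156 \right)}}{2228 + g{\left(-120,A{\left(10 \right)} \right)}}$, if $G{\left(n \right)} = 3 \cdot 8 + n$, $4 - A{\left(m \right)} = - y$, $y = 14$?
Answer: $- \frac{18759}{2092} \approx -8.967$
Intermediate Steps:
$A{\left(m \right)} = 18$ ($A{\left(m \right)} = 4 - \left(-1\right) 14 = 4 - -14 = 4 + 14 = 18$)
$G{\left(n \right)} = 24 + n$
$g{\left(C,d \right)} = 2 C d$ ($g{\left(C,d \right)} = C d + C d = 2 C d$)
$\frac{18891 + G{\left(-156 \right)}}{2228 + g{\left(-120,A{\left(10 \right)} \right)}} = \frac{18891 + \left(24 - 156\right)}{2228 + 2 \left(-120\right) 18} = \frac{18891 - 132}{2228 - 4320} = \frac{18759}{-2092} = 18759 \left(- \frac{1}{2092}\right) = - \frac{18759}{2092}$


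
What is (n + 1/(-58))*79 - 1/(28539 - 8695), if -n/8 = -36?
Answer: 13092446085/575476 ≈ 22751.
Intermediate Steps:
n = 288 (n = -8*(-36) = 288)
(n + 1/(-58))*79 - 1/(28539 - 8695) = (288 + 1/(-58))*79 - 1/(28539 - 8695) = (288 - 1/58)*79 - 1/19844 = (16703/58)*79 - 1*1/19844 = 1319537/58 - 1/19844 = 13092446085/575476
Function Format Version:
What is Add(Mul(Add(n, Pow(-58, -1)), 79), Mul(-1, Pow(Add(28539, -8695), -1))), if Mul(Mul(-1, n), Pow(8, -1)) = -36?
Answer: Rational(13092446085, 575476) ≈ 22751.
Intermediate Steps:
n = 288 (n = Mul(-8, -36) = 288)
Add(Mul(Add(n, Pow(-58, -1)), 79), Mul(-1, Pow(Add(28539, -8695), -1))) = Add(Mul(Add(288, Pow(-58, -1)), 79), Mul(-1, Pow(Add(28539, -8695), -1))) = Add(Mul(Add(288, Rational(-1, 58)), 79), Mul(-1, Pow(19844, -1))) = Add(Mul(Rational(16703, 58), 79), Mul(-1, Rational(1, 19844))) = Add(Rational(1319537, 58), Rational(-1, 19844)) = Rational(13092446085, 575476)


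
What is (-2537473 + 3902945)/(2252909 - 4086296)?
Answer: -1365472/1833387 ≈ -0.74478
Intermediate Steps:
(-2537473 + 3902945)/(2252909 - 4086296) = 1365472/(-1833387) = 1365472*(-1/1833387) = -1365472/1833387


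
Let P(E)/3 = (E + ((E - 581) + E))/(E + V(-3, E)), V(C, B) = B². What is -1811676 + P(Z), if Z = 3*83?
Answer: -226459499/125 ≈ -1.8117e+6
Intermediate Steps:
Z = 249
P(E) = 3*(-581 + 3*E)/(E + E²) (P(E) = 3*((E + ((E - 581) + E))/(E + E²)) = 3*((E + ((-581 + E) + E))/(E + E²)) = 3*((E + (-581 + 2*E))/(E + E²)) = 3*((-581 + 3*E)/(E + E²)) = 3*(-581 + 3*E)/(E + E²))
-1811676 + P(Z) = -1811676 + 3*(-581 + 3*249)/(249*(1 + 249)) = -1811676 + 3*(1/249)*(-581 + 747)/250 = -1811676 + 3*(1/249)*(1/250)*166 = -1811676 + 1/125 = -226459499/125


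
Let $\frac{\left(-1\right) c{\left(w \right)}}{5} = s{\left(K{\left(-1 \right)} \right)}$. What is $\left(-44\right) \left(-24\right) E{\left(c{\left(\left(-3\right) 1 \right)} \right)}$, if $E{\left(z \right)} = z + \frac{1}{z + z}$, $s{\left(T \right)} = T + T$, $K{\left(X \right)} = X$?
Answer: $\frac{53064}{5} \approx 10613.0$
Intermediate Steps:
$s{\left(T \right)} = 2 T$
$c{\left(w \right)} = 10$ ($c{\left(w \right)} = - 5 \cdot 2 \left(-1\right) = \left(-5\right) \left(-2\right) = 10$)
$E{\left(z \right)} = z + \frac{1}{2 z}$
$\left(-44\right) \left(-24\right) E{\left(c{\left(\left(-3\right) 1 \right)} \right)} = \left(-44\right) \left(-24\right) \left(10 + \frac{1}{2 \cdot 10}\right) = 1056 \left(10 + \frac{1}{2} \cdot \frac{1}{10}\right) = 1056 \left(10 + \frac{1}{20}\right) = 1056 \cdot \frac{201}{20} = \frac{53064}{5}$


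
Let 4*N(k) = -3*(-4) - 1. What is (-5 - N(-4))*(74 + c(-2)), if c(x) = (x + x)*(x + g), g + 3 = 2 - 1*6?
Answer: -1705/2 ≈ -852.50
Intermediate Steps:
N(k) = 11/4 (N(k) = (-3*(-4) - 1)/4 = (12 - 1)/4 = (¼)*11 = 11/4)
g = -7 (g = -3 + (2 - 1*6) = -3 + (2 - 6) = -3 - 4 = -7)
c(x) = 2*x*(-7 + x) (c(x) = (x + x)*(x - 7) = (2*x)*(-7 + x) = 2*x*(-7 + x))
(-5 - N(-4))*(74 + c(-2)) = (-5 - 1*11/4)*(74 + 2*(-2)*(-7 - 2)) = (-5 - 11/4)*(74 + 2*(-2)*(-9)) = -31*(74 + 36)/4 = -31/4*110 = -1705/2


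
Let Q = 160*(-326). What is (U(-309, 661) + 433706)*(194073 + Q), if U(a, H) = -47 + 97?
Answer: 61555615228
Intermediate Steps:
U(a, H) = 50
Q = -52160
(U(-309, 661) + 433706)*(194073 + Q) = (50 + 433706)*(194073 - 52160) = 433756*141913 = 61555615228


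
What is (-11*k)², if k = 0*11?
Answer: 0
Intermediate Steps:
k = 0
(-11*k)² = (-11*0)² = 0² = 0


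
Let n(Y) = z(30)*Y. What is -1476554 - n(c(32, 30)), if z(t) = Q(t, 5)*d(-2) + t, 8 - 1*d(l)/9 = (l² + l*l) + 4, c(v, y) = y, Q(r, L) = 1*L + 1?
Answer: -1470974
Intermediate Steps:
Q(r, L) = 1 + L (Q(r, L) = L + 1 = 1 + L)
d(l) = 36 - 18*l² (d(l) = 72 - 9*((l² + l*l) + 4) = 72 - 9*((l² + l²) + 4) = 72 - 9*(2*l² + 4) = 72 - 9*(4 + 2*l²) = 72 + (-36 - 18*l²) = 36 - 18*l²)
z(t) = -216 + t (z(t) = (1 + 5)*(36 - 18*(-2)²) + t = 6*(36 - 18*4) + t = 6*(36 - 72) + t = 6*(-36) + t = -216 + t)
n(Y) = -186*Y (n(Y) = (-216 + 30)*Y = -186*Y)
-1476554 - n(c(32, 30)) = -1476554 - (-186)*30 = -1476554 - 1*(-5580) = -1476554 + 5580 = -1470974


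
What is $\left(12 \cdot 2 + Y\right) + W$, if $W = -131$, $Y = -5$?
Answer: $-112$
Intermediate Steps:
$\left(12 \cdot 2 + Y\right) + W = \left(12 \cdot 2 - 5\right) - 131 = \left(24 - 5\right) - 131 = 19 - 131 = -112$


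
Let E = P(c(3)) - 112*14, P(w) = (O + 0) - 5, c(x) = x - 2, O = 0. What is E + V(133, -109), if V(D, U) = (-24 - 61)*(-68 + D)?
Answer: -7098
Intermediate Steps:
c(x) = -2 + x
P(w) = -5 (P(w) = (0 + 0) - 5 = 0 - 5 = -5)
E = -1573 (E = -5 - 112*14 = -5 - 1568 = -1573)
V(D, U) = 5780 - 85*D (V(D, U) = -85*(-68 + D) = 5780 - 85*D)
E + V(133, -109) = -1573 + (5780 - 85*133) = -1573 + (5780 - 11305) = -1573 - 5525 = -7098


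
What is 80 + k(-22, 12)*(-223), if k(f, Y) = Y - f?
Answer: -7502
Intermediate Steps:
80 + k(-22, 12)*(-223) = 80 + (12 - 1*(-22))*(-223) = 80 + (12 + 22)*(-223) = 80 + 34*(-223) = 80 - 7582 = -7502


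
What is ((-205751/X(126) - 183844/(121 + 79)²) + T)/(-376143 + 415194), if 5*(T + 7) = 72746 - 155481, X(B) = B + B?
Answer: -1563756149/3514590000 ≈ -0.44493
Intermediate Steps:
X(B) = 2*B
T = -16554 (T = -7 + (72746 - 155481)/5 = -7 + (⅕)*(-82735) = -7 - 16547 = -16554)
((-205751/X(126) - 183844/(121 + 79)²) + T)/(-376143 + 415194) = ((-205751/(2*126) - 183844/(121 + 79)²) - 16554)/(-376143 + 415194) = ((-205751/252 - 183844/(200²)) - 16554)/39051 = ((-205751*1/252 - 183844/40000) - 16554)*(1/39051) = ((-29393/36 - 183844*1/40000) - 16554)*(1/39051) = ((-29393/36 - 45961/10000) - 16554)*(1/39051) = (-73896149/90000 - 16554)*(1/39051) = -1563756149/90000*1/39051 = -1563756149/3514590000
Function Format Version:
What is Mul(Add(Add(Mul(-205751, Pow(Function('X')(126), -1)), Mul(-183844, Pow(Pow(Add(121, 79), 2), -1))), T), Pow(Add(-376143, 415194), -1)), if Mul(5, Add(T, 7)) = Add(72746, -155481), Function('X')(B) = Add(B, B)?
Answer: Rational(-1563756149, 3514590000) ≈ -0.44493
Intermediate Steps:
Function('X')(B) = Mul(2, B)
T = -16554 (T = Add(-7, Mul(Rational(1, 5), Add(72746, -155481))) = Add(-7, Mul(Rational(1, 5), -82735)) = Add(-7, -16547) = -16554)
Mul(Add(Add(Mul(-205751, Pow(Function('X')(126), -1)), Mul(-183844, Pow(Pow(Add(121, 79), 2), -1))), T), Pow(Add(-376143, 415194), -1)) = Mul(Add(Add(Mul(-205751, Pow(Mul(2, 126), -1)), Mul(-183844, Pow(Pow(Add(121, 79), 2), -1))), -16554), Pow(Add(-376143, 415194), -1)) = Mul(Add(Add(Mul(-205751, Pow(252, -1)), Mul(-183844, Pow(Pow(200, 2), -1))), -16554), Pow(39051, -1)) = Mul(Add(Add(Mul(-205751, Rational(1, 252)), Mul(-183844, Pow(40000, -1))), -16554), Rational(1, 39051)) = Mul(Add(Add(Rational(-29393, 36), Mul(-183844, Rational(1, 40000))), -16554), Rational(1, 39051)) = Mul(Add(Add(Rational(-29393, 36), Rational(-45961, 10000)), -16554), Rational(1, 39051)) = Mul(Add(Rational(-73896149, 90000), -16554), Rational(1, 39051)) = Mul(Rational(-1563756149, 90000), Rational(1, 39051)) = Rational(-1563756149, 3514590000)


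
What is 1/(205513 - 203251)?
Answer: 1/2262 ≈ 0.00044209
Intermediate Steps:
1/(205513 - 203251) = 1/2262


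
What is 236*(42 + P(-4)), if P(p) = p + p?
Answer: 8024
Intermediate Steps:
P(p) = 2*p
236*(42 + P(-4)) = 236*(42 + 2*(-4)) = 236*(42 - 8) = 236*34 = 8024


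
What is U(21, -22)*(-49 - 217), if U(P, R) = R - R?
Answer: 0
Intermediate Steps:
U(P, R) = 0
U(21, -22)*(-49 - 217) = 0*(-49 - 217) = 0*(-266) = 0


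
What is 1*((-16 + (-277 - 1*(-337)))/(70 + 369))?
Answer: 44/439 ≈ 0.10023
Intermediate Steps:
1*((-16 + (-277 - 1*(-337)))/(70 + 369)) = 1*((-16 + (-277 + 337))/439) = 1*((-16 + 60)*(1/439)) = 1*(44*(1/439)) = 1*(44/439) = 44/439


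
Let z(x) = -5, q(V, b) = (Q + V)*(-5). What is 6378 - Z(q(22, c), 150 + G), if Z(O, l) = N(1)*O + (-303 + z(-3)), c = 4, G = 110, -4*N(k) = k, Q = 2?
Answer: 6656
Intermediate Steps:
N(k) = -k/4
q(V, b) = -10 - 5*V (q(V, b) = (2 + V)*(-5) = -10 - 5*V)
Z(O, l) = -308 - O/4 (Z(O, l) = (-¼*1)*O + (-303 - 5) = -O/4 - 308 = -308 - O/4)
6378 - Z(q(22, c), 150 + G) = 6378 - (-308 - (-10 - 5*22)/4) = 6378 - (-308 - (-10 - 110)/4) = 6378 - (-308 - ¼*(-120)) = 6378 - (-308 + 30) = 6378 - 1*(-278) = 6378 + 278 = 6656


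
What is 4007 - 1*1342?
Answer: 2665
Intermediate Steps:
4007 - 1*1342 = 4007 - 1342 = 2665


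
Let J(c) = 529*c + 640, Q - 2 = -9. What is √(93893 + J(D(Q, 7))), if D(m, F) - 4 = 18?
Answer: √106171 ≈ 325.84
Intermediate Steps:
Q = -7 (Q = 2 - 9 = -7)
D(m, F) = 22 (D(m, F) = 4 + 18 = 22)
J(c) = 640 + 529*c
√(93893 + J(D(Q, 7))) = √(93893 + (640 + 529*22)) = √(93893 + (640 + 11638)) = √(93893 + 12278) = √106171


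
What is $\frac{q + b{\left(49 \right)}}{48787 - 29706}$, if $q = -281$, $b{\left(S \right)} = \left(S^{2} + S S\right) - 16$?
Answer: $\frac{4505}{19081} \approx 0.2361$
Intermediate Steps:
$b{\left(S \right)} = -16 + 2 S^{2}$ ($b{\left(S \right)} = \left(S^{2} + S^{2}\right) - 16 = 2 S^{2} - 16 = -16 + 2 S^{2}$)
$\frac{q + b{\left(49 \right)}}{48787 - 29706} = \frac{-281 - \left(16 - 2 \cdot 49^{2}\right)}{48787 - 29706} = \frac{-281 + \left(-16 + 2 \cdot 2401\right)}{19081} = \left(-281 + \left(-16 + 4802\right)\right) \frac{1}{19081} = \left(-281 + 4786\right) \frac{1}{19081} = 4505 \cdot \frac{1}{19081} = \frac{4505}{19081}$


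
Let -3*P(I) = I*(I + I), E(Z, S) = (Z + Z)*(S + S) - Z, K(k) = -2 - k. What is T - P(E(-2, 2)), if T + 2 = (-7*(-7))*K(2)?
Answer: -202/3 ≈ -67.333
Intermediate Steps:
E(Z, S) = -Z + 4*S*Z (E(Z, S) = (2*Z)*(2*S) - Z = 4*S*Z - Z = -Z + 4*S*Z)
T = -198 (T = -2 + (-7*(-7))*(-2 - 1*2) = -2 + 49*(-2 - 2) = -2 + 49*(-4) = -2 - 196 = -198)
P(I) = -2*I²/3 (P(I) = -I*(I + I)/3 = -I*2*I/3 = -2*I²/3)
T - P(E(-2, 2)) = -198 - (-2)*(-2*(-1 + 4*2))²/3 = -198 - (-2)*(-2*(-1 + 8))²/3 = -198 - (-2)*(-2*7)²/3 = -198 - (-2)*(-14)²/3 = -198 - (-2)*196/3 = -198 - 1*(-392/3) = -198 + 392/3 = -202/3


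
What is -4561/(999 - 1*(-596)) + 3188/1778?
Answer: -1512299/1417955 ≈ -1.0665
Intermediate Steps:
-4561/(999 - 1*(-596)) + 3188/1778 = -4561/(999 + 596) + 3188*(1/1778) = -4561/1595 + 1594/889 = -1512299/1417955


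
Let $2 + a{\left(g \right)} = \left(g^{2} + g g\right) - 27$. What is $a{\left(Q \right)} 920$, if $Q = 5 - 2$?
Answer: $-10120$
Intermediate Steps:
$Q = 3$
$a{\left(g \right)} = -29 + 2 g^{2}$ ($a{\left(g \right)} = -2 - \left(27 - g^{2} - g g\right) = -2 + \left(\left(g^{2} + g^{2}\right) - 27\right) = -2 + \left(2 g^{2} - 27\right) = -2 + \left(-27 + 2 g^{2}\right) = -29 + 2 g^{2}$)
$a{\left(Q \right)} 920 = \left(-29 + 2 \cdot 3^{2}\right) 920 = \left(-29 + 2 \cdot 9\right) 920 = \left(-29 + 18\right) 920 = \left(-11\right) 920 = -10120$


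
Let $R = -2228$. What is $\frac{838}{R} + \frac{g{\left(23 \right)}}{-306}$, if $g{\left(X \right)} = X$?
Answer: $- \frac{38459}{85221} \approx -0.45129$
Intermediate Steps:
$\frac{838}{R} + \frac{g{\left(23 \right)}}{-306} = \frac{838}{-2228} + \frac{23}{-306} = 838 \left(- \frac{1}{2228}\right) + 23 \left(- \frac{1}{306}\right) = - \frac{419}{1114} - \frac{23}{306} = - \frac{38459}{85221}$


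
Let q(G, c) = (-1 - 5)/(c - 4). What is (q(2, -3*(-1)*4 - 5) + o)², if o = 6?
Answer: 16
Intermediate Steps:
q(G, c) = -6/(-4 + c)
(q(2, -3*(-1)*4 - 5) + o)² = (-6/(-4 + (-3*(-1)*4 - 5)) + 6)² = (-6/(-4 + (3*4 - 5)) + 6)² = (-6/(-4 + (12 - 5)) + 6)² = (-6/(-4 + 7) + 6)² = (-6/3 + 6)² = (-6*⅓ + 6)² = (-2 + 6)² = 4² = 16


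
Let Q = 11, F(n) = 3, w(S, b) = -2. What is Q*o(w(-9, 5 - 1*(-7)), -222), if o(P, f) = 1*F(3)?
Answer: 33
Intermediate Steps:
o(P, f) = 3 (o(P, f) = 1*3 = 3)
Q*o(w(-9, 5 - 1*(-7)), -222) = 11*3 = 33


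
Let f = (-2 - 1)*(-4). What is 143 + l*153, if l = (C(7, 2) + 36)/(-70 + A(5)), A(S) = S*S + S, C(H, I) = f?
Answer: -203/5 ≈ -40.600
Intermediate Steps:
f = 12 (f = -3*(-4) = 12)
C(H, I) = 12
A(S) = S + S**2 (A(S) = S**2 + S = S + S**2)
l = -6/5 (l = (12 + 36)/(-70 + 5*(1 + 5)) = 48/(-70 + 5*6) = 48/(-70 + 30) = 48/(-40) = 48*(-1/40) = -6/5 ≈ -1.2000)
143 + l*153 = 143 - 6/5*153 = 143 - 918/5 = -203/5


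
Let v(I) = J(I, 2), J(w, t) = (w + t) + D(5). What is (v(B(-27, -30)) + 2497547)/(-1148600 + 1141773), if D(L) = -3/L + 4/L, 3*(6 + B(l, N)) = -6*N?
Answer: -12488016/34135 ≈ -365.84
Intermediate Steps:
B(l, N) = -6 - 2*N (B(l, N) = -6 + (-6*N)/3 = -6 - 2*N)
D(L) = 1/L
J(w, t) = ⅕ + t + w (J(w, t) = (w + t) + 1/5 = (t + w) + ⅕ = ⅕ + t + w)
v(I) = 11/5 + I (v(I) = ⅕ + 2 + I = 11/5 + I)
(v(B(-27, -30)) + 2497547)/(-1148600 + 1141773) = ((11/5 + (-6 - 2*(-30))) + 2497547)/(-1148600 + 1141773) = ((11/5 + (-6 + 60)) + 2497547)/(-6827) = ((11/5 + 54) + 2497547)*(-1/6827) = (281/5 + 2497547)*(-1/6827) = (12488016/5)*(-1/6827) = -12488016/34135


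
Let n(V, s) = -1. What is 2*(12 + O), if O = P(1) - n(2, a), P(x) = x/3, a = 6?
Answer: 80/3 ≈ 26.667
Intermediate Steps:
P(x) = x/3 (P(x) = x*(1/3) = x/3)
O = 4/3 (O = (1/3)*1 - 1*(-1) = 1/3 + 1 = 4/3 ≈ 1.3333)
2*(12 + O) = 2*(12 + 4/3) = 2*(40/3) = 80/3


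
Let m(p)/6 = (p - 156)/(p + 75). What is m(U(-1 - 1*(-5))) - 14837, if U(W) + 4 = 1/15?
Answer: -7915318/533 ≈ -14851.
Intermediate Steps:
U(W) = -59/15 (U(W) = -4 + 1/15 = -59/15)
m(p) = 6*(-156 + p)/(75 + p) (m(p) = 6*((p - 156)/(p + 75)) = 6*((-156 + p)/(75 + p)) = 6*(-156 + p)/(75 + p))
m(U(-1 - 1*(-5))) - 14837 = 6*(-156 - 59/15)/(75 - 59/15) - 14837 = 6*(-2399/15)/(1066/15) - 14837 = 6*(15/1066)*(-2399/15) - 14837 = -7197/533 - 14837 = -7915318/533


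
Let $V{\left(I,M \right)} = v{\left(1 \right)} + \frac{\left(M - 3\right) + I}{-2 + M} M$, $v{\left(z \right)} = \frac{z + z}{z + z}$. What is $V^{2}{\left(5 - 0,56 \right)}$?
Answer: $\frac{2725801}{729} \approx 3739.1$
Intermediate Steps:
$v{\left(z \right)} = 1$ ($v{\left(z \right)} = \frac{2 z}{2 z} = 2 z \frac{1}{2 z} = 1$)
$V{\left(I,M \right)} = 1 + \frac{M \left(-3 + I + M\right)}{-2 + M}$ ($V{\left(I,M \right)} = 1 + \frac{\left(M - 3\right) + I}{-2 + M} M = 1 + \frac{\left(-3 + M\right) + I}{-2 + M} M = 1 + \frac{-3 + I + M}{-2 + M} M = 1 + \frac{M \left(-3 + I + M\right)}{-2 + M}$)
$V^{2}{\left(5 - 0,56 \right)} = \left(\frac{-2 + 56^{2} - 112 + \left(5 - 0\right) 56}{-2 + 56}\right)^{2} = \left(\frac{-2 + 3136 - 112 + \left(5 + 0\right) 56}{54}\right)^{2} = \left(\frac{-2 + 3136 - 112 + 5 \cdot 56}{54}\right)^{2} = \left(\frac{-2 + 3136 - 112 + 280}{54}\right)^{2} = \left(\frac{1}{54} \cdot 3302\right)^{2} = \left(\frac{1651}{27}\right)^{2} = \frac{2725801}{729}$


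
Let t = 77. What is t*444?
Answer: 34188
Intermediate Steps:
t*444 = 77*444 = 34188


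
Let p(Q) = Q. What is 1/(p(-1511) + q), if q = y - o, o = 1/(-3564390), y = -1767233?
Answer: -3564390/6304493426159 ≈ -5.6537e-7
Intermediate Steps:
o = -1/3564390 ≈ -2.8055e-7
q = -6299107632869/3564390 (q = -1767233 - 1*(-1/3564390) = -1767233 + 1/3564390 = -6299107632869/3564390 ≈ -1.7672e+6)
1/(p(-1511) + q) = 1/(-1511 - 6299107632869/3564390) = 1/(-6304493426159/3564390) = -3564390/6304493426159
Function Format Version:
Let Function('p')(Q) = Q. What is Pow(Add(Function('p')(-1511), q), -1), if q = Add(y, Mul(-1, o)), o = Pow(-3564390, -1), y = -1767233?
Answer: Rational(-3564390, 6304493426159) ≈ -5.6537e-7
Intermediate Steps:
o = Rational(-1, 3564390) ≈ -2.8055e-7
q = Rational(-6299107632869, 3564390) (q = Add(-1767233, Mul(-1, Rational(-1, 3564390))) = Add(-1767233, Rational(1, 3564390)) = Rational(-6299107632869, 3564390) ≈ -1.7672e+6)
Pow(Add(Function('p')(-1511), q), -1) = Pow(Add(-1511, Rational(-6299107632869, 3564390)), -1) = Pow(Rational(-6304493426159, 3564390), -1) = Rational(-3564390, 6304493426159)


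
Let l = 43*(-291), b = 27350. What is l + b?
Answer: 14837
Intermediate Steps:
l = -12513
l + b = -12513 + 27350 = 14837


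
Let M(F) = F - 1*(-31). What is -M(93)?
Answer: -124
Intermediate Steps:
M(F) = 31 + F (M(F) = F + 31 = 31 + F)
-M(93) = -(31 + 93) = -1*124 = -124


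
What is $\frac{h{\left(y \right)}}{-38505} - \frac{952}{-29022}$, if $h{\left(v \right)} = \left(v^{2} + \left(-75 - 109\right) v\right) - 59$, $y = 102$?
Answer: $\frac{6693073}{26606955} \approx 0.25155$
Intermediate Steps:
$h{\left(v \right)} = -59 + v^{2} - 184 v$ ($h{\left(v \right)} = \left(v^{2} - 184 v\right) - 59 = -59 + v^{2} - 184 v$)
$\frac{h{\left(y \right)}}{-38505} - \frac{952}{-29022} = \frac{-59 + 102^{2} - 18768}{-38505} - \frac{952}{-29022} = \left(-59 + 10404 - 18768\right) \left(- \frac{1}{38505}\right) - - \frac{68}{2073} = \left(-8423\right) \left(- \frac{1}{38505}\right) + \frac{68}{2073} = \frac{8423}{38505} + \frac{68}{2073} = \frac{6693073}{26606955}$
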